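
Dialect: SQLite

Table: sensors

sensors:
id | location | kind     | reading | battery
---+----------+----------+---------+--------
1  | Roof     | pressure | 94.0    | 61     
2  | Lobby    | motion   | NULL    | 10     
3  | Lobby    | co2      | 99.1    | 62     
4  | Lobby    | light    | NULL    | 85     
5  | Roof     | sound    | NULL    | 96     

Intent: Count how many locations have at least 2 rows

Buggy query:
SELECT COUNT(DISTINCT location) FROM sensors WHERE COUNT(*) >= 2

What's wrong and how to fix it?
Bug: WHERE filters individual rows, not groups, so a group-level COUNT is invalid there

Fix: Group first with HAVING COUNT(*) >= 2, then COUNT the resulting groups

Corrected query:
SELECT COUNT(*) FROM (SELECT location FROM sensors GROUP BY location HAVING COUNT(*) >= 2)

Result:
COUNT(*)
--------
2       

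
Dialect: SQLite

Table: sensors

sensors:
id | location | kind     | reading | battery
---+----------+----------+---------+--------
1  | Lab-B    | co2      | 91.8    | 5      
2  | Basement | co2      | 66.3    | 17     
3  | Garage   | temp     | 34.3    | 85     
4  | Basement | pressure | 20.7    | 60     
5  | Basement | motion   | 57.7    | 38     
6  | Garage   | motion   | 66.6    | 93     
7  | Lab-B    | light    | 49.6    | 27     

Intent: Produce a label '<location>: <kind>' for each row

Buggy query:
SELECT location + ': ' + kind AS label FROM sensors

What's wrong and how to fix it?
Bug: '+' is numeric addition; on text columns SQLite converts them to 0 instead of concatenating

Fix: Replace + with || to concatenate text

Corrected query:
SELECT location || ': ' || kind AS label FROM sensors

Result:
label             
------------------
Lab-B: co2        
Basement: co2     
Garage: temp      
Basement: pressure
Basement: motion  
Garage: motion    
Lab-B: light      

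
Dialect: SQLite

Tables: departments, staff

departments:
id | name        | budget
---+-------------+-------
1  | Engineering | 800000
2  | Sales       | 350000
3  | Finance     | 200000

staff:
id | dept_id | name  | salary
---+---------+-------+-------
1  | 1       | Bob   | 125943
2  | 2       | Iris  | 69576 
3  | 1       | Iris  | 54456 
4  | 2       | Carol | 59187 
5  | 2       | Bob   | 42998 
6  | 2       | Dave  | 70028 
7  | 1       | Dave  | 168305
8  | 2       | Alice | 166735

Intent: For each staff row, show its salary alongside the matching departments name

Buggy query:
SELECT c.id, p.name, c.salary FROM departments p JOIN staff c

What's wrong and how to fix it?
Bug: Missing join condition: each staff row is matched to all departments rows instead of just its own

Fix: Specify the join condition linking the foreign key to the parent id

Corrected query:
SELECT c.id, p.name, c.salary FROM departments p JOIN staff c ON c.dept_id = p.id

Result:
id | name        | salary
---+-------------+-------
1  | Engineering | 125943
2  | Sales       | 69576 
3  | Engineering | 54456 
4  | Sales       | 59187 
5  | Sales       | 42998 
6  | Sales       | 70028 
7  | Engineering | 168305
8  | Sales       | 166735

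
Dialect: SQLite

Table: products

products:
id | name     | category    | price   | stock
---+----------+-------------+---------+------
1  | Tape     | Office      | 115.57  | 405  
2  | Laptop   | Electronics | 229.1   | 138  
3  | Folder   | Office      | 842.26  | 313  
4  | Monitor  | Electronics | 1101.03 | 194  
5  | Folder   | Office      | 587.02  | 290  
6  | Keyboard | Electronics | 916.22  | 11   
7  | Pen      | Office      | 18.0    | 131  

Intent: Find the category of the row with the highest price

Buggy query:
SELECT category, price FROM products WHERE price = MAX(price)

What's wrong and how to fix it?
Bug: MAX(price) is an aggregate and cannot be used directly in WHERE

Fix: Wrap MAX in a scalar subquery so WHERE compares against a single value

Corrected query:
SELECT category, price FROM products WHERE price = (SELECT MAX(price) FROM products)

Result:
category    | price  
------------+--------
Electronics | 1101.03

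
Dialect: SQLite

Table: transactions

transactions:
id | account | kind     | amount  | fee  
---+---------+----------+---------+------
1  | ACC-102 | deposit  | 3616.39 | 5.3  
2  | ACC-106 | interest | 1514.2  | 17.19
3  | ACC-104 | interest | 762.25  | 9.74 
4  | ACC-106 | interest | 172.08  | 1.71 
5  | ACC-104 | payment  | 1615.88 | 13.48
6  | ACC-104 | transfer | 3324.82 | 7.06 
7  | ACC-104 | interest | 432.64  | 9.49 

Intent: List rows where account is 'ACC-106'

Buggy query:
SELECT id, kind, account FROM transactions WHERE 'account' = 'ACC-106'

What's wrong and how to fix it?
Bug: Single quotes denote string literals in SQL; the column name is being compared as a constant string

Fix: Remove the quotes around the column name (or use double quotes for an identifier)

Corrected query:
SELECT id, kind, account FROM transactions WHERE account = 'ACC-106'

Result:
id | kind     | account
---+----------+--------
2  | interest | ACC-106
4  | interest | ACC-106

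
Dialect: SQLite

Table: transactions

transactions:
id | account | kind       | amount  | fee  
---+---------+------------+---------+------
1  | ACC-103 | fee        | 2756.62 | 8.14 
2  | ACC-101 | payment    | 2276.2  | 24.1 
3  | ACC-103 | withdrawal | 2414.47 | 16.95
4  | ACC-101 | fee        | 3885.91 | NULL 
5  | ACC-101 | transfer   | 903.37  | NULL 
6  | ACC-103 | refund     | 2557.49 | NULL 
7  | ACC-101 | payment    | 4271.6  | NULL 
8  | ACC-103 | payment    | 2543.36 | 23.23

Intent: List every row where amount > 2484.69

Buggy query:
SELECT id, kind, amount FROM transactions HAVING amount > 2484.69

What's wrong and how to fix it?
Bug: HAVING filters the output of aggregation, but this query has no GROUP BY and no aggregate functions, so SQLite rejects it (HAVING clause on a non-aggregate query); the condition here is per row

Fix: Use WHERE for row-level filtering

Corrected query:
SELECT id, kind, amount FROM transactions WHERE amount > 2484.69

Result:
id | kind    | amount 
---+---------+--------
1  | fee     | 2756.62
4  | fee     | 3885.91
6  | refund  | 2557.49
7  | payment | 4271.6 
8  | payment | 2543.36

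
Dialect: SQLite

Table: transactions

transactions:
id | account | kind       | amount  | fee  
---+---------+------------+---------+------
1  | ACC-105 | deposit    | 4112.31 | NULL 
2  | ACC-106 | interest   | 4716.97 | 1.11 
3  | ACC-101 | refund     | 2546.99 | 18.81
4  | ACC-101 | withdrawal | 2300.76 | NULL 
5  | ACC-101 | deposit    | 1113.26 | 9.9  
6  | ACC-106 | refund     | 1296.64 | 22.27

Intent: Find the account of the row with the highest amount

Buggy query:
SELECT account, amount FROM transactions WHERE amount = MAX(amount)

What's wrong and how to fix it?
Bug: WHERE is evaluated per row; an aggregate over the whole table isn't defined there

Fix: Use a subquery: WHERE amount = (SELECT MAX(amount) FROM transactions)

Corrected query:
SELECT account, amount FROM transactions WHERE amount = (SELECT MAX(amount) FROM transactions)

Result:
account | amount 
--------+--------
ACC-106 | 4716.97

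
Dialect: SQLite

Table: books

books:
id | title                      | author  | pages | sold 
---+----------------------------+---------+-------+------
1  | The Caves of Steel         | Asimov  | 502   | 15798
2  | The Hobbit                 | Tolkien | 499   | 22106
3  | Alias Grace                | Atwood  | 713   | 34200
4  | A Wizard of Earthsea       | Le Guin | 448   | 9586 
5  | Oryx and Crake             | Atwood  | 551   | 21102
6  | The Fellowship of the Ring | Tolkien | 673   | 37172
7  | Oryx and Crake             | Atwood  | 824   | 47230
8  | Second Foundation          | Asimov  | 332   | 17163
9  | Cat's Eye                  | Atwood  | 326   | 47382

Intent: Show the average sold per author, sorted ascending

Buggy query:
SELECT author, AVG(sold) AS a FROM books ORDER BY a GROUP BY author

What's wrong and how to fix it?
Bug: GROUP BY must precede ORDER BY

Fix: Move ORDER BY to the end, after GROUP BY

Corrected query:
SELECT author, AVG(sold) AS a FROM books GROUP BY author ORDER BY a

Result:
author  | a      
--------+--------
Le Guin | 9586   
Asimov  | 16480.5
Tolkien | 29639  
Atwood  | 37478.5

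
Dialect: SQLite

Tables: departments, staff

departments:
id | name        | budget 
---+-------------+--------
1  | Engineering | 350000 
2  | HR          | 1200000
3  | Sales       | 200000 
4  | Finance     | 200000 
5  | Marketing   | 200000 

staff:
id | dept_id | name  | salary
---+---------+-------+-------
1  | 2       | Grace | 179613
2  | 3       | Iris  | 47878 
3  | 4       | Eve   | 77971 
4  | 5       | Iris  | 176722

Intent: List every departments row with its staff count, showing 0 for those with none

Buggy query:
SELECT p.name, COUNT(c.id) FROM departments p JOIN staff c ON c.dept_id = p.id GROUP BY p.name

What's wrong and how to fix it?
Bug: INNER JOIN drops departments rows that have no matching staff rows

Fix: Switch to LEFT JOIN to retain unmatched parent rows

Corrected query:
SELECT p.name, COUNT(c.id) FROM departments p LEFT JOIN staff c ON c.dept_id = p.id GROUP BY p.name

Result:
name        | COUNT(c.id)
------------+------------
Engineering | 0          
Finance     | 1          
HR          | 1          
Marketing   | 1          
Sales       | 1          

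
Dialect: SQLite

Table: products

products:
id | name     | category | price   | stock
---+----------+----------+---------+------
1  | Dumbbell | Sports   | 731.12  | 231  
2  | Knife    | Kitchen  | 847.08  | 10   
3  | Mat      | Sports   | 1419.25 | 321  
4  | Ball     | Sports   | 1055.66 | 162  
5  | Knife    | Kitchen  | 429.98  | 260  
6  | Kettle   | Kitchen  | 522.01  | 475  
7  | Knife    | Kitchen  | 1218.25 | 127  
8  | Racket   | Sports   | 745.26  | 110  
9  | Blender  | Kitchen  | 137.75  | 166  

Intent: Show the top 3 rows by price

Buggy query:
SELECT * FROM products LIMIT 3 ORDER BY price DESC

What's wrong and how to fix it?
Bug: LIMIT must come after ORDER BY

Fix: Swap the clauses: ORDER BY first, then LIMIT

Corrected query:
SELECT * FROM products ORDER BY price DESC LIMIT 3

Result:
id | name  | category | price   | stock
---+-------+----------+---------+------
3  | Mat   | Sports   | 1419.25 | 321  
7  | Knife | Kitchen  | 1218.25 | 127  
4  | Ball  | Sports   | 1055.66 | 162  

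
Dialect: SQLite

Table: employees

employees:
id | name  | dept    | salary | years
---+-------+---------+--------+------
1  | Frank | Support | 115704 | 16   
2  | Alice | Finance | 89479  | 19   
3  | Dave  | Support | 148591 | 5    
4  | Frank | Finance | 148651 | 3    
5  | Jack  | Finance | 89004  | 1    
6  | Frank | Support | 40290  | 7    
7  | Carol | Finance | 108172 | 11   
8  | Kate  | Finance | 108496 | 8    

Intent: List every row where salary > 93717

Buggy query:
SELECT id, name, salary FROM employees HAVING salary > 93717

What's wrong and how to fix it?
Bug: HAVING filters the output of aggregation, but this query has no GROUP BY and no aggregate functions, so SQLite rejects it (HAVING clause on a non-aggregate query); the condition here is per row

Fix: Replace HAVING with WHERE since the condition applies to individual rows

Corrected query:
SELECT id, name, salary FROM employees WHERE salary > 93717

Result:
id | name  | salary
---+-------+-------
1  | Frank | 115704
3  | Dave  | 148591
4  | Frank | 148651
7  | Carol | 108172
8  | Kate  | 108496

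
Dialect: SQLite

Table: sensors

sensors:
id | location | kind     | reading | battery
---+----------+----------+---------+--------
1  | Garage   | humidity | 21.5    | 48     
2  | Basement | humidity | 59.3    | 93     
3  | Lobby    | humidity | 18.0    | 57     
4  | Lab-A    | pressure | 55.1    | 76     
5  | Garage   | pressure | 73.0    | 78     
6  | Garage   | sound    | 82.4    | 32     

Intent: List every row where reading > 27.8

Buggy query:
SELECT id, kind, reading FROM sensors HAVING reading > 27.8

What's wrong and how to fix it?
Bug: This is a non-aggregate query (no GROUP BY, no aggregates), so in SQLite the HAVING clause is invalid here; a row-level condition belongs in WHERE

Fix: Replace HAVING with WHERE since the condition applies to individual rows

Corrected query:
SELECT id, kind, reading FROM sensors WHERE reading > 27.8

Result:
id | kind     | reading
---+----------+--------
2  | humidity | 59.3   
4  | pressure | 55.1   
5  | pressure | 73     
6  | sound    | 82.4   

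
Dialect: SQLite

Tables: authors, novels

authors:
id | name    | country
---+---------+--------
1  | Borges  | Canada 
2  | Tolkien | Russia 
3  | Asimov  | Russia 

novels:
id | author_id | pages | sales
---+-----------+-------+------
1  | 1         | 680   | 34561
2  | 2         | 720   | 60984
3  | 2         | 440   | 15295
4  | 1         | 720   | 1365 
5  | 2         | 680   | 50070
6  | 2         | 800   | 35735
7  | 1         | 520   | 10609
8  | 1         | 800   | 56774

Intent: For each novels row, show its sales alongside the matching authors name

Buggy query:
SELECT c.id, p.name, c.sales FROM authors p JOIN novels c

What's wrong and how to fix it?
Bug: JOIN with no ON clause produces a cartesian product; every novels row pairs with every authors row

Fix: Add ON c.author_id = p.id to the JOIN

Corrected query:
SELECT c.id, p.name, c.sales FROM authors p JOIN novels c ON c.author_id = p.id

Result:
id | name    | sales
---+---------+------
1  | Borges  | 34561
2  | Tolkien | 60984
3  | Tolkien | 15295
4  | Borges  | 1365 
5  | Tolkien | 50070
6  | Tolkien | 35735
7  | Borges  | 10609
8  | Borges  | 56774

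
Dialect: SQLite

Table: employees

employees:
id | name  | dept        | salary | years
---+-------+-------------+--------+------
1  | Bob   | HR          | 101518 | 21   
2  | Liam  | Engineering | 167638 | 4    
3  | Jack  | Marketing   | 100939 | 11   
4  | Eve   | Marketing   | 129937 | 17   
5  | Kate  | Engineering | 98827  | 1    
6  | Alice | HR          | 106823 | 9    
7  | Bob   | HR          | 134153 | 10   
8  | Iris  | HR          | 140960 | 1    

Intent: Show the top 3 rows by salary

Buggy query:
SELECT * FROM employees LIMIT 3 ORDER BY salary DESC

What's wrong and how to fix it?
Bug: LIMIT must come after ORDER BY

Fix: Swap the clauses: ORDER BY first, then LIMIT

Corrected query:
SELECT * FROM employees ORDER BY salary DESC LIMIT 3

Result:
id | name | dept        | salary | years
---+------+-------------+--------+------
2  | Liam | Engineering | 167638 | 4    
8  | Iris | HR          | 140960 | 1    
7  | Bob  | HR          | 134153 | 10   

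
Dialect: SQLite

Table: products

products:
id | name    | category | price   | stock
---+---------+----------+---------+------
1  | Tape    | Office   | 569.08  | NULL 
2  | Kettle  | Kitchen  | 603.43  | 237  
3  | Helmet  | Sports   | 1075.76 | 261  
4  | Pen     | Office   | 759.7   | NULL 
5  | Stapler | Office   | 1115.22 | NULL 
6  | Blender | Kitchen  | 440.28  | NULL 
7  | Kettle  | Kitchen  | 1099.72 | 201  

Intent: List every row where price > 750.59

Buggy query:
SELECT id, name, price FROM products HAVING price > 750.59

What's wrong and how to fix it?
Bug: This is a non-aggregate query (no GROUP BY, no aggregates), so in SQLite the HAVING clause is invalid here; a row-level condition belongs in WHERE

Fix: Use WHERE for row-level filtering

Corrected query:
SELECT id, name, price FROM products WHERE price > 750.59

Result:
id | name    | price  
---+---------+--------
3  | Helmet  | 1075.76
4  | Pen     | 759.7  
5  | Stapler | 1115.22
7  | Kettle  | 1099.72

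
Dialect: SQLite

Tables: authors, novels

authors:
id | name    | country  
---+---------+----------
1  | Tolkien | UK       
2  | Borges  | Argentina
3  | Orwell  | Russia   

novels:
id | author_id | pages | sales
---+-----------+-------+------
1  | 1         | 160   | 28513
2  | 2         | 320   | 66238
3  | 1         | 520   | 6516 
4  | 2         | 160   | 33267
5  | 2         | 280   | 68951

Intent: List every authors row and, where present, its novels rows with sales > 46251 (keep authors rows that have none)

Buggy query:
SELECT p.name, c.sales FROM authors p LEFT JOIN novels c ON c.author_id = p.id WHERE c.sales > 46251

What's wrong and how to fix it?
Bug: Filtering c.sales in WHERE discards the NULL rows produced by LEFT JOIN, turning it into an inner join

Fix: Put 'c.sales > 46251' in the JOIN's ON clause instead of WHERE

Corrected query:
SELECT p.name, c.sales FROM authors p LEFT JOIN novels c ON c.author_id = p.id AND c.sales > 46251

Result:
name    | sales
--------+------
Tolkien | NULL 
Borges  | 66238
Borges  | 68951
Orwell  | NULL 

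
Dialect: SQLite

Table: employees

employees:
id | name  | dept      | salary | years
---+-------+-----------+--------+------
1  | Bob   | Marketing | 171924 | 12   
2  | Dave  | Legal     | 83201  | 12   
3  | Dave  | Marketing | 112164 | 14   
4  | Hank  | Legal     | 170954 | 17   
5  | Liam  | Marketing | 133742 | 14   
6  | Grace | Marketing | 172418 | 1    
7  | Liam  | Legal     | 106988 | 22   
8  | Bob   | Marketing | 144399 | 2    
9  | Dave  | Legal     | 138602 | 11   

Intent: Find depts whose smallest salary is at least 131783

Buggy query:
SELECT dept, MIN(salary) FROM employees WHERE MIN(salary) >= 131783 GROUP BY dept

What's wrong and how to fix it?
Bug: Aggregates like MIN are computed per group after WHERE runs

Fix: Use HAVING for the per-group MIN condition

Corrected query:
SELECT dept, MIN(salary) FROM employees GROUP BY dept HAVING MIN(salary) >= 131783

Result:
(no rows)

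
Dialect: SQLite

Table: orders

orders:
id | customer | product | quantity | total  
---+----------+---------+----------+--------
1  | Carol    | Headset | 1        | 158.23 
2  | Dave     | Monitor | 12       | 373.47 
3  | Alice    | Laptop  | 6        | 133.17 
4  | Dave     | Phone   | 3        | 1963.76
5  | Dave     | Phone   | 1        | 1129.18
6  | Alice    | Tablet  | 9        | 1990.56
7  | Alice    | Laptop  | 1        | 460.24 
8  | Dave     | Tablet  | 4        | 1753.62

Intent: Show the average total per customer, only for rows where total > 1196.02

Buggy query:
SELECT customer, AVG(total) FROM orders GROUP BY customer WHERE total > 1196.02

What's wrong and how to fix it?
Bug: WHERE cannot follow GROUP BY

Fix: Move the WHERE clause before GROUP BY

Corrected query:
SELECT customer, AVG(total) FROM orders WHERE total > 1196.02 GROUP BY customer

Result:
customer | AVG(total)
---------+-----------
Alice    | 1990.56   
Dave     | 1858.69   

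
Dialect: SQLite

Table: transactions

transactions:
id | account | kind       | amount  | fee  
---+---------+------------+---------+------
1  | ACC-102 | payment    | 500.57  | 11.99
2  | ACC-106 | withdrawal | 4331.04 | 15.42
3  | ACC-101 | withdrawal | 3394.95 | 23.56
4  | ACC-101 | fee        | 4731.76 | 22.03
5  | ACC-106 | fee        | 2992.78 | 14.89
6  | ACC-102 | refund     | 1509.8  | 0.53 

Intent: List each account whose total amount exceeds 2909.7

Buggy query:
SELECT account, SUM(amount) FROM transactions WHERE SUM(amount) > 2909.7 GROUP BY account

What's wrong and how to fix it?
Bug: SUM(amount) is an aggregate, but WHERE filters rows before aggregation

Fix: Use HAVING (which filters groups after aggregation) instead of WHERE

Corrected query:
SELECT account, SUM(amount) FROM transactions GROUP BY account HAVING SUM(amount) > 2909.7

Result:
account | SUM(amount)
--------+------------
ACC-101 | 8126.71    
ACC-106 | 7323.82    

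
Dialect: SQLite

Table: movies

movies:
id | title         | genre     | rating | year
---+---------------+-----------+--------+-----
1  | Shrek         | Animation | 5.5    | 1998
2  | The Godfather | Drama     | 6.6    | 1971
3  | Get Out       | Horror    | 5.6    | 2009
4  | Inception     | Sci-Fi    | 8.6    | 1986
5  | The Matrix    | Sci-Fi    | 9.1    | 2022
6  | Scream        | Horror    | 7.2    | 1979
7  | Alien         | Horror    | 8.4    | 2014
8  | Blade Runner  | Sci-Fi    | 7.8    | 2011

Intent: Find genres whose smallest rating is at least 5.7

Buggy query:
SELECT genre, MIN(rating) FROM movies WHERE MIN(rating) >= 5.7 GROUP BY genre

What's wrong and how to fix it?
Bug: Aggregates like MIN are computed per group after WHERE runs

Fix: Use HAVING for the per-group MIN condition

Corrected query:
SELECT genre, MIN(rating) FROM movies GROUP BY genre HAVING MIN(rating) >= 5.7

Result:
genre  | MIN(rating)
-------+------------
Drama  | 6.6        
Sci-Fi | 7.8        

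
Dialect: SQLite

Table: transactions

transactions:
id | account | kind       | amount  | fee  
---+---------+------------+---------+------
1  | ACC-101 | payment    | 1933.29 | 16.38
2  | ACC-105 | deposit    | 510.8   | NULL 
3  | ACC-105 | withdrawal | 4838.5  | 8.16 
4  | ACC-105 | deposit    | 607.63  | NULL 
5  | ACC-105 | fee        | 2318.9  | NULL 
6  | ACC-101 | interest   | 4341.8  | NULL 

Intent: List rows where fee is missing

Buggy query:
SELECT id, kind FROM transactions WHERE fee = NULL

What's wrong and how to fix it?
Bug: '= NULL' is always unknown in SQL three-valued logic, so no rows match

Fix: Replace '= NULL' with 'IS NULL'

Corrected query:
SELECT id, kind FROM transactions WHERE fee IS NULL

Result:
id | kind    
---+---------
2  | deposit 
4  | deposit 
5  | fee     
6  | interest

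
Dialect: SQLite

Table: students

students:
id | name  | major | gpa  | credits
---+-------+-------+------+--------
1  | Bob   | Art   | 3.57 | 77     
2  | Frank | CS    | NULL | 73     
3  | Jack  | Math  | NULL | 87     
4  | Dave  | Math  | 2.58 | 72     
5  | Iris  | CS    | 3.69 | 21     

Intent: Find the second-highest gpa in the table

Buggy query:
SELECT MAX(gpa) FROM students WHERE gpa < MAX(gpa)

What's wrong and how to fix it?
Bug: The inner MAX is an aggregate inside WHERE, which is not allowed

Fix: Compute the overall MAX in a subquery, then take MAX of rows below it

Corrected query:
SELECT MAX(gpa) FROM students WHERE gpa < (SELECT MAX(gpa) FROM students)

Result:
MAX(gpa)
--------
3.57    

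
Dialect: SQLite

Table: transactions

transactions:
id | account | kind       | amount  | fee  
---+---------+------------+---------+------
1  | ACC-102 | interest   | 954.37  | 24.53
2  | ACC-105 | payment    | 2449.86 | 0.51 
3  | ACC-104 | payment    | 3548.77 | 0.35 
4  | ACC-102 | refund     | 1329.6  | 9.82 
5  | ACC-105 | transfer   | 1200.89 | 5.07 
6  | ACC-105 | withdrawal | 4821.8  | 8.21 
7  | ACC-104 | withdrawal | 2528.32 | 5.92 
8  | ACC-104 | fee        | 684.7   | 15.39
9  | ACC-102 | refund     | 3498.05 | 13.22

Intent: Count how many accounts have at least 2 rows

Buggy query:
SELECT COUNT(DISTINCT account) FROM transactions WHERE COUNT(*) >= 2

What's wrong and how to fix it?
Bug: WHERE filters individual rows, not groups, so a group-level COUNT is invalid there

Fix: Group first with HAVING COUNT(*) >= 2, then COUNT the resulting groups

Corrected query:
SELECT COUNT(*) FROM (SELECT account FROM transactions GROUP BY account HAVING COUNT(*) >= 2)

Result:
COUNT(*)
--------
3       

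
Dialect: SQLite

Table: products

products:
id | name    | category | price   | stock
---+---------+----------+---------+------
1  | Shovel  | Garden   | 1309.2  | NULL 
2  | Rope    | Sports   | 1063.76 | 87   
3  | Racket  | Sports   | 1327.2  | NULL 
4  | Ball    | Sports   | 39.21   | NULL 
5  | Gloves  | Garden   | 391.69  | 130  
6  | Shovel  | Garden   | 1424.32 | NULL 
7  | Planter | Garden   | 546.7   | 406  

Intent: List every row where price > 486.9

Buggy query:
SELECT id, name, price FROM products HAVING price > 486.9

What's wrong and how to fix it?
Bug: HAVING filters the output of aggregation, but this query has no GROUP BY and no aggregate functions, so SQLite rejects it (HAVING clause on a non-aggregate query); the condition here is per row

Fix: Use WHERE for row-level filtering

Corrected query:
SELECT id, name, price FROM products WHERE price > 486.9

Result:
id | name    | price  
---+---------+--------
1  | Shovel  | 1309.2 
2  | Rope    | 1063.76
3  | Racket  | 1327.2 
6  | Shovel  | 1424.32
7  | Planter | 546.7  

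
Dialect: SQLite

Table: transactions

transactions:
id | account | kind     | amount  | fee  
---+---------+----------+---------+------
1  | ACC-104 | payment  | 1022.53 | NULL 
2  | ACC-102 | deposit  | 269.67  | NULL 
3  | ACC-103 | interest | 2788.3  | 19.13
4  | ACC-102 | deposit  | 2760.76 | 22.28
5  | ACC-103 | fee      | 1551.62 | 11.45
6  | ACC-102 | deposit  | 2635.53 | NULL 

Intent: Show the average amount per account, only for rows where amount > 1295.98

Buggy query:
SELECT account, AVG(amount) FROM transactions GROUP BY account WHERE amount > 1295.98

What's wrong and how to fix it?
Bug: WHERE cannot follow GROUP BY

Fix: Place WHERE between FROM and GROUP BY

Corrected query:
SELECT account, AVG(amount) FROM transactions WHERE amount > 1295.98 GROUP BY account

Result:
account | AVG(amount)
--------+------------
ACC-102 | 2698.145   
ACC-103 | 2169.96    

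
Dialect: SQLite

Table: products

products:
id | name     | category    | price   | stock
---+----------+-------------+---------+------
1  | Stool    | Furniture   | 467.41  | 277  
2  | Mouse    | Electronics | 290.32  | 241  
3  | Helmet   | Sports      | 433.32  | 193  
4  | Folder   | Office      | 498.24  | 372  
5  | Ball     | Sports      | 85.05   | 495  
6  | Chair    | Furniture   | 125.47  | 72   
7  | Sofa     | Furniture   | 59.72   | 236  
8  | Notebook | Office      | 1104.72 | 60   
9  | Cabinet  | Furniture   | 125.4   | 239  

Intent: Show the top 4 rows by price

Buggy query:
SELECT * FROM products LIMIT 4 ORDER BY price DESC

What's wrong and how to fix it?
Bug: LIMIT must come after ORDER BY

Fix: Sort with ORDER BY, then apply LIMIT

Corrected query:
SELECT * FROM products ORDER BY price DESC LIMIT 4

Result:
id | name     | category  | price   | stock
---+----------+-----------+---------+------
8  | Notebook | Office    | 1104.72 | 60   
4  | Folder   | Office    | 498.24  | 372  
1  | Stool    | Furniture | 467.41  | 277  
3  | Helmet   | Sports    | 433.32  | 193  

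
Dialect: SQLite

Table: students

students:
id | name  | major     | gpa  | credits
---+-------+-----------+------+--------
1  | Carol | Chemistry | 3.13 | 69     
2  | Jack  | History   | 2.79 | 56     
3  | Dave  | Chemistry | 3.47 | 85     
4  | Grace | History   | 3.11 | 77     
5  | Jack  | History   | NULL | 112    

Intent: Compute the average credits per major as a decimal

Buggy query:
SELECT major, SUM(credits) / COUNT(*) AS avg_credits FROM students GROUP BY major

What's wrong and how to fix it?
Bug: Both operands are integers, so '/' performs integer division and truncates

Fix: Multiply by 1.0 (or CAST to REAL) to force floating-point division

Corrected query:
SELECT major, SUM(credits) * 1.0 / COUNT(*) AS avg_credits FROM students GROUP BY major

Result:
major     | avg_credits
----------+------------
Chemistry | 77         
History   | 81.666667  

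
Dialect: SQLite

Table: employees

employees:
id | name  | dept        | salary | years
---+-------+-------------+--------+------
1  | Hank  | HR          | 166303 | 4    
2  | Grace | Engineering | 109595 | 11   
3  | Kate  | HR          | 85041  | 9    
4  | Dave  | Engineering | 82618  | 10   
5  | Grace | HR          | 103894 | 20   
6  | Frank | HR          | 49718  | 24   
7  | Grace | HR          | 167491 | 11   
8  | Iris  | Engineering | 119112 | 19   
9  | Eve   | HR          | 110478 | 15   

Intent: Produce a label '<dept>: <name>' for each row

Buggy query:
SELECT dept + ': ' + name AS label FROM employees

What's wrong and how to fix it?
Bug: '+' is numeric addition; on text columns SQLite converts them to 0 instead of concatenating

Fix: Use the || operator for string concatenation

Corrected query:
SELECT dept || ': ' || name AS label FROM employees

Result:
label             
------------------
HR: Hank          
Engineering: Grace
HR: Kate          
Engineering: Dave 
HR: Grace         
HR: Frank         
HR: Grace         
Engineering: Iris 
HR: Eve           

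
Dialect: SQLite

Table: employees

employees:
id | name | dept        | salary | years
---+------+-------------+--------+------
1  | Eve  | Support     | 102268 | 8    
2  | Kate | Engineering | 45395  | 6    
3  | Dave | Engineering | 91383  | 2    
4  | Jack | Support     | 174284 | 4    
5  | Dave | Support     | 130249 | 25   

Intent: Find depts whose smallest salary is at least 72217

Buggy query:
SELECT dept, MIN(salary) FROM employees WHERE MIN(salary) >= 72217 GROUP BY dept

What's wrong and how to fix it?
Bug: Aggregates like MIN are computed per group after WHERE runs

Fix: Use HAVING for the per-group MIN condition

Corrected query:
SELECT dept, MIN(salary) FROM employees GROUP BY dept HAVING MIN(salary) >= 72217

Result:
dept    | MIN(salary)
--------+------------
Support | 102268     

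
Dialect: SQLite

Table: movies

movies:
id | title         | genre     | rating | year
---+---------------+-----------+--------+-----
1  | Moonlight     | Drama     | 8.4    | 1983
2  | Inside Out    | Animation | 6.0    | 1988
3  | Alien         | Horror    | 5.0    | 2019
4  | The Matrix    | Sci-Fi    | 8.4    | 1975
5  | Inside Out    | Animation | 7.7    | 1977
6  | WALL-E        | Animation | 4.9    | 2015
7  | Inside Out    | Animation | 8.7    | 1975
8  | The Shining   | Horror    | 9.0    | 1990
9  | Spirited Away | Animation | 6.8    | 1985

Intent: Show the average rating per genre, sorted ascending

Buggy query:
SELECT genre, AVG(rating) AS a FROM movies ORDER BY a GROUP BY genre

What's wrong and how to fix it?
Bug: ORDER BY appears before GROUP BY; SQL clause order requires GROUP BY first

Fix: Move ORDER BY to the end, after GROUP BY

Corrected query:
SELECT genre, AVG(rating) AS a FROM movies GROUP BY genre ORDER BY a

Result:
genre     | a   
----------+-----
Animation | 6.82
Horror    | 7   
Drama     | 8.4 
Sci-Fi    | 8.4 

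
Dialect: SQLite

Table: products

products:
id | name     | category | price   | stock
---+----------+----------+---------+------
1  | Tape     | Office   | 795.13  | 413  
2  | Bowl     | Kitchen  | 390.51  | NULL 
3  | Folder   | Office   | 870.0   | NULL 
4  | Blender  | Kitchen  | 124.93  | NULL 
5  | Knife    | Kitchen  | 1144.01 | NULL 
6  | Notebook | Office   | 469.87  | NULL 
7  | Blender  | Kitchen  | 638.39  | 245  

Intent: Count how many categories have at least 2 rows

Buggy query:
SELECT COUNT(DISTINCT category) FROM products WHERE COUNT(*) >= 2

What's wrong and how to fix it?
Bug: WHERE filters individual rows, not groups, so a group-level COUNT is invalid there

Fix: Group first with HAVING COUNT(*) >= 2, then COUNT the resulting groups

Corrected query:
SELECT COUNT(*) FROM (SELECT category FROM products GROUP BY category HAVING COUNT(*) >= 2)

Result:
COUNT(*)
--------
2       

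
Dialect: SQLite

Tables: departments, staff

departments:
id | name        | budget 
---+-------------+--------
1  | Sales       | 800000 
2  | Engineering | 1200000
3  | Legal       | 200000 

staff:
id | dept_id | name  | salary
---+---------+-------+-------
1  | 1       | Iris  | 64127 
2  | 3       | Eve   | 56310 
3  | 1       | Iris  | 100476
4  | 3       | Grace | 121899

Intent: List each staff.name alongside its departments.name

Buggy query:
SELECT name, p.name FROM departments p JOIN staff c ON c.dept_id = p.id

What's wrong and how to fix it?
Bug: Both tables have a 'name' column; the unqualified reference is ambiguous

Fix: Prefix ambiguous columns with the table alias

Corrected query:
SELECT c.name, p.name FROM departments p JOIN staff c ON c.dept_id = p.id

Result:
name  | name 
------+------
Iris  | Sales
Eve   | Legal
Iris  | Sales
Grace | Legal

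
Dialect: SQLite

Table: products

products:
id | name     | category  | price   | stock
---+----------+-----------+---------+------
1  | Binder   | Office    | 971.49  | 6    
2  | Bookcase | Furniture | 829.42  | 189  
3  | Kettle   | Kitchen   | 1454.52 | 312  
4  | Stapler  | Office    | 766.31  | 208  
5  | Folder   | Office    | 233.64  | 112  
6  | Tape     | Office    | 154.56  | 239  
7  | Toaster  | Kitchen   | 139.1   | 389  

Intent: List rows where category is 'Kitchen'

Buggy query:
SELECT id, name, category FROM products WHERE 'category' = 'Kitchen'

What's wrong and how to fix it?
Bug: 'category' in single quotes is a string literal, not the column; the comparison is literal-vs-literal and never true

Fix: Reference the column as category without single quotes

Corrected query:
SELECT id, name, category FROM products WHERE category = 'Kitchen'

Result:
id | name    | category
---+---------+---------
3  | Kettle  | Kitchen 
7  | Toaster | Kitchen 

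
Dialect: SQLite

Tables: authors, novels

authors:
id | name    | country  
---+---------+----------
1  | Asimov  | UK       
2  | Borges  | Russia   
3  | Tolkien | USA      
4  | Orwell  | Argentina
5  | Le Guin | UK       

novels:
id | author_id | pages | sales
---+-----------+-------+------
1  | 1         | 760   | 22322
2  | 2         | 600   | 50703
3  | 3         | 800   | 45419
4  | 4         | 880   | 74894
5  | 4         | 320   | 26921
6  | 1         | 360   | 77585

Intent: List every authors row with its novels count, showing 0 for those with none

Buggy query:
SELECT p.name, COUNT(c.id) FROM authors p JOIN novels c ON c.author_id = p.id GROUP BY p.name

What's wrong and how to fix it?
Bug: An inner join excludes parents with zero children

Fix: Switch to LEFT JOIN to retain unmatched parent rows

Corrected query:
SELECT p.name, COUNT(c.id) FROM authors p LEFT JOIN novels c ON c.author_id = p.id GROUP BY p.name

Result:
name    | COUNT(c.id)
--------+------------
Asimov  | 2          
Borges  | 1          
Le Guin | 0          
Orwell  | 2          
Tolkien | 1          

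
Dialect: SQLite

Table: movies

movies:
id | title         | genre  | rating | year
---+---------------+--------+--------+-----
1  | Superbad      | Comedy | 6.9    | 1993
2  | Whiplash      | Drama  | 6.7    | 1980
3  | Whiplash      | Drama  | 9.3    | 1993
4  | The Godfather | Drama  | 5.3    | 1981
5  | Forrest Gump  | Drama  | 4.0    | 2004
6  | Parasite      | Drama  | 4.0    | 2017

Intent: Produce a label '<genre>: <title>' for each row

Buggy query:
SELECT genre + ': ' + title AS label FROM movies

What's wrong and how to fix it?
Bug: '+' is numeric addition; on text columns SQLite converts them to 0 instead of concatenating

Fix: Use the || operator for string concatenation

Corrected query:
SELECT genre || ': ' || title AS label FROM movies

Result:
label               
--------------------
Comedy: Superbad    
Drama: Whiplash     
Drama: Whiplash     
Drama: The Godfather
Drama: Forrest Gump 
Drama: Parasite     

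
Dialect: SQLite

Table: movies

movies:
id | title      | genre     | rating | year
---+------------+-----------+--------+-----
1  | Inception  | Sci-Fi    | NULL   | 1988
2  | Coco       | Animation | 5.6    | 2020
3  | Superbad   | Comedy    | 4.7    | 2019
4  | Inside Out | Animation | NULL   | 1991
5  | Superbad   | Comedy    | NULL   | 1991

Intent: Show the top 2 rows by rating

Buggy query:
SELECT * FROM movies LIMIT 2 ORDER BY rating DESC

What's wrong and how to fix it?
Bug: LIMIT must come after ORDER BY

Fix: Swap the clauses: ORDER BY first, then LIMIT

Corrected query:
SELECT * FROM movies ORDER BY rating DESC LIMIT 2

Result:
id | title    | genre     | rating | year
---+----------+-----------+--------+-----
2  | Coco     | Animation | 5.6    | 2020
3  | Superbad | Comedy    | 4.7    | 2019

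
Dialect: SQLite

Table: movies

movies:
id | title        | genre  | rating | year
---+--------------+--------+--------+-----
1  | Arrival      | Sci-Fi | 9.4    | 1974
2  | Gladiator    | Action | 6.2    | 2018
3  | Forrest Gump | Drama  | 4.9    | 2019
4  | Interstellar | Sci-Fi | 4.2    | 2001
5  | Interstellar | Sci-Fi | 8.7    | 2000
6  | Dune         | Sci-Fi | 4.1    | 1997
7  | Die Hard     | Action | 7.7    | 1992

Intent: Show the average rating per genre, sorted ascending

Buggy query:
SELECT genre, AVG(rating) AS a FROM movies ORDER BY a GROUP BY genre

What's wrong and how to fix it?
Bug: ORDER BY appears before GROUP BY; SQL clause order requires GROUP BY first

Fix: Move ORDER BY to the end, after GROUP BY

Corrected query:
SELECT genre, AVG(rating) AS a FROM movies GROUP BY genre ORDER BY a

Result:
genre  | a   
-------+-----
Drama  | 4.9 
Sci-Fi | 6.6 
Action | 6.95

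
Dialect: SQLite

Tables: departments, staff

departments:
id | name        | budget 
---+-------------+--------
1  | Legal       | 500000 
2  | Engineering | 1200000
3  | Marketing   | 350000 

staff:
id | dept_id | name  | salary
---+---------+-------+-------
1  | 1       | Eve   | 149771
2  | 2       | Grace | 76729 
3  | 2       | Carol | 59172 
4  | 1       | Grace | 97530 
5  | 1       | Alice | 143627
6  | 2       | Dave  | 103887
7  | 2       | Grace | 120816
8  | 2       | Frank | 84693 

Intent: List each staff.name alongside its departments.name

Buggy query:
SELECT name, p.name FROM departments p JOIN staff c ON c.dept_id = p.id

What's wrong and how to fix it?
Bug: 'name' exists in both joined tables, so the database can't tell which one is meant

Fix: Prefix ambiguous columns with the table alias

Corrected query:
SELECT c.name, p.name FROM departments p JOIN staff c ON c.dept_id = p.id

Result:
name  | name       
------+------------
Eve   | Legal      
Grace | Engineering
Carol | Engineering
Grace | Legal      
Alice | Legal      
Dave  | Engineering
Grace | Engineering
Frank | Engineering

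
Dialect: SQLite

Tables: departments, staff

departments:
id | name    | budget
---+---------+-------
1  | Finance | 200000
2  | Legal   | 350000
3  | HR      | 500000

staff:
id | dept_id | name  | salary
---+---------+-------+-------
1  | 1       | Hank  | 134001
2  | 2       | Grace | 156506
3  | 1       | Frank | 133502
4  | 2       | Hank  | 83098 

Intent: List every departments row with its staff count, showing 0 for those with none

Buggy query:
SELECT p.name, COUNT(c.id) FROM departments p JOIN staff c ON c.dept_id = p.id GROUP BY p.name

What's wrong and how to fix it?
Bug: INNER JOIN drops departments rows that have no matching staff rows

Fix: Use LEFT JOIN so parents without children still appear (COUNT(c.id) gives 0)

Corrected query:
SELECT p.name, COUNT(c.id) FROM departments p LEFT JOIN staff c ON c.dept_id = p.id GROUP BY p.name

Result:
name    | COUNT(c.id)
--------+------------
Finance | 2          
HR      | 0          
Legal   | 2          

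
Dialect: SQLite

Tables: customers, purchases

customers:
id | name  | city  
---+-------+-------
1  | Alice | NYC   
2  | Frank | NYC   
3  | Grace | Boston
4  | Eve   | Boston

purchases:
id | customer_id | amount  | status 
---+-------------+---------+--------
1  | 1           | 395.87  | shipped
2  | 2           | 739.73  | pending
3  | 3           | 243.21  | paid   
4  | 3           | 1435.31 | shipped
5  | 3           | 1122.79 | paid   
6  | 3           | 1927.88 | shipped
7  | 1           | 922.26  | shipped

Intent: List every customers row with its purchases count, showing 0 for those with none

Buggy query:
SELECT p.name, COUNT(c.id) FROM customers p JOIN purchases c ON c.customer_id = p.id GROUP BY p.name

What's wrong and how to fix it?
Bug: An inner join excludes parents with zero children

Fix: Use LEFT JOIN so parents without children still appear (COUNT(c.id) gives 0)

Corrected query:
SELECT p.name, COUNT(c.id) FROM customers p LEFT JOIN purchases c ON c.customer_id = p.id GROUP BY p.name

Result:
name  | COUNT(c.id)
------+------------
Alice | 2          
Eve   | 0          
Frank | 1          
Grace | 4          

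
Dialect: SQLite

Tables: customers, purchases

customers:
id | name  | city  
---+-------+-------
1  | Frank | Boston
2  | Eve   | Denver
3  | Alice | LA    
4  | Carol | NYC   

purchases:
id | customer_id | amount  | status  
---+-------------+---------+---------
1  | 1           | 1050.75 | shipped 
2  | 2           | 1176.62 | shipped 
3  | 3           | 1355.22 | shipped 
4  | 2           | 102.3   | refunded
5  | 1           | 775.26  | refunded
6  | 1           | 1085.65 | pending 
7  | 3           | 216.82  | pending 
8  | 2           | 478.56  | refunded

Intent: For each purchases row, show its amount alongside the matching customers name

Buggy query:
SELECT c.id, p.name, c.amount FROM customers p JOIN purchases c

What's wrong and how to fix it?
Bug: Missing join condition: each purchases row is matched to all customers rows instead of just its own

Fix: Specify the join condition linking the foreign key to the parent id

Corrected query:
SELECT c.id, p.name, c.amount FROM customers p JOIN purchases c ON c.customer_id = p.id

Result:
id | name  | amount 
---+-------+--------
1  | Frank | 1050.75
2  | Eve   | 1176.62
3  | Alice | 1355.22
4  | Eve   | 102.3  
5  | Frank | 775.26 
6  | Frank | 1085.65
7  | Alice | 216.82 
8  | Eve   | 478.56 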